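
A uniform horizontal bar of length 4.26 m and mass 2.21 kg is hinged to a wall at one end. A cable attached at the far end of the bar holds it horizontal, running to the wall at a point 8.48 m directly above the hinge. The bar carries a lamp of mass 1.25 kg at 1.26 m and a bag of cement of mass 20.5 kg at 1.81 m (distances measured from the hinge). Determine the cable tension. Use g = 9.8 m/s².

T ≈ 112 N

Taking torques about the hinge:
Beam weight: 2.21 × 9.8 = 21.66 N down at 2.13 m → arm 2.13 m, τ = 21.66 × 2.13 = 46.14 N·m clockwise.
Lamp: 1.25 × 9.8 = 12.25 N down at 1.26 m → arm 1.26 m, τ = 12.25 × 1.26 = 15.44 N·m clockwise.
Bag of cement: 20.5 × 9.8 = 200.9 N down at 1.81 m → arm 1.81 m, τ = 200.9 × 1.81 = 363.6 N·m clockwise.
Total clockwise load moment = 425.2 N·m.
The cable tension T acts at 4.26 m; only its component perpendicular to the bar, T sinθ, produces torque. sinθ = h/√(h²+d²) = 8.48/√(8.48²+4.26²) = 0.8936.
Balancing moments: T × 4.26 × 0.8936 = 425.2, giving T = 425.2 / 3.807 = 112 N.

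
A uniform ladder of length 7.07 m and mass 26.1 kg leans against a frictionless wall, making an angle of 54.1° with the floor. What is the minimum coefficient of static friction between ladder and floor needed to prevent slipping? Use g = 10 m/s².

About the foot of the ladder:
Ladder weight 26.1×10 = 261 N acts at 3.535 m along the ladder; its horizontal arm is 3.535·cos54.1° = 2.073 m → τ = 541.1 N·m clockwise.
Wall normal N acts horizontally at the top; its moment arm is the height L sinθ = 7.07·sin54.1° = 5.727 m, counterclockwise.
Balancing moments: N × 5.727 = 541.1, giving N = 94.48 N.
ΣFx = 0 ⇒ f = N_wall = 94.48 N. ΣFy = 0 ⇒ N_floor = 261 N.
μ_min = f / N_floor = 94.48 / 261 = 0.362.

μ_min ≈ 0.362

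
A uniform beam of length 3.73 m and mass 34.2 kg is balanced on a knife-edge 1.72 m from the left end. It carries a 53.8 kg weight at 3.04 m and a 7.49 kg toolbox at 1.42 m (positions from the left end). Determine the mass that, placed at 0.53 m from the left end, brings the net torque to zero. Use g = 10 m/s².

Take moments about the knife-edge (at 1.72 m from the left end).
Beam weight: 34.2 × 10 = 342 N down at 1.865 m → arm 0.145 m, τ = 342 × 0.145 = 49.59 N·m clockwise.
Weight: 53.8 × 10 = 538 N down at 3.04 m → arm 1.32 m, τ = 538 × 1.32 = 710.2 N·m clockwise.
Toolbox: 7.49 × 10 = 74.9 N down at 1.42 m → arm 0.3 m, τ = 74.9 × 0.3 = 22.47 N·m counterclockwise.
Net moment of known loads = 737.3 N·m clockwise.
An unknown mass m at 0.53 m has arm 1.19 m; its moment is m·g·1.19 counterclockwise.
Balancing moments: m × 10 × 1.19 = 737.3, giving m = 737.3 / (10 × 1.19) = 62 kg.

m ≈ 62 kg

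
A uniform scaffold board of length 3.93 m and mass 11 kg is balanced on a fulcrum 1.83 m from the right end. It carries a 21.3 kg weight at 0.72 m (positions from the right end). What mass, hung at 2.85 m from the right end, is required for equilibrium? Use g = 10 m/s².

Taking torques about the fulcrum (at 1.83 m from the right end):
Beam weight: 11 × 10 = 110 N down at 1.965 m → arm 0.135 m, τ = 110 × 0.135 = 14.85 N·m counterclockwise.
Weight: 21.3 × 10 = 213 N down at 0.72 m → arm 1.11 m, τ = 213 × 1.11 = 236.4 N·m clockwise.
Net moment of known loads = 221.6 N·m clockwise.
An unknown mass m at 2.85 m has arm 1.02 m; its moment is m·g·1.02 counterclockwise.
For rotational equilibrium, m × 10 × 1.02 = 221.6, so m = 221.6 / (10 × 1.02) = 21.7 kg.

m ≈ 21.7 kg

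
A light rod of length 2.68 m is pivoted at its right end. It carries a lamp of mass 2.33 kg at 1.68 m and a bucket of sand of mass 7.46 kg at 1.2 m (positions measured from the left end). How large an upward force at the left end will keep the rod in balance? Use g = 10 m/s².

Choose the right end as the axis so the unknown pivot reaction has zero arm there.
Lamp: 2.33 × 10 = 23.3 N down at 1.68 m → arm 1 m, τ = 23.3 × 1 = 23.3 N·m counterclockwise.
Bucket of sand: 7.46 × 10 = 74.6 N down at 1.2 m → arm 1.48 m, τ = 74.6 × 1.48 = 110.4 N·m counterclockwise.
Net moment of the loads = 133.7 N·m counterclockwise.
The upward force F acts at the left end, arm 2.68 m, giving F × 2.68 clockwise.
Balancing moments: F × 2.68 = 133.7, giving F = 133.7 / 2.68 = 49.9 N.

F ≈ 49.9 N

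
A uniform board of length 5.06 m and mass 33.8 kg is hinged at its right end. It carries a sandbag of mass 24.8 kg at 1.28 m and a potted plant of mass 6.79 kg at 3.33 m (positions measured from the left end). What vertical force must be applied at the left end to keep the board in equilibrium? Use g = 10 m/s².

F ≈ 377 N

Sum moments about the right end (the unknown pivot reaction has zero arm there).
Beam weight: 33.8 × 10 = 338 N down at 2.53 m → arm 2.53 m, τ = 338 × 2.53 = 855.1 N·m counterclockwise.
Sandbag: 24.8 × 10 = 248 N down at 1.28 m → arm 3.78 m, τ = 248 × 3.78 = 937.4 N·m counterclockwise.
Potted plant: 6.79 × 10 = 67.9 N down at 3.33 m → arm 1.73 m, τ = 67.9 × 1.73 = 117.5 N·m counterclockwise.
Net moment of the loads = 1910 N·m counterclockwise.
The upward force F acts at the left end, arm 5.06 m, giving F × 5.06 clockwise.
For rotational equilibrium, F × 5.06 = 1910, so F = 1910 / 5.06 = 377 N.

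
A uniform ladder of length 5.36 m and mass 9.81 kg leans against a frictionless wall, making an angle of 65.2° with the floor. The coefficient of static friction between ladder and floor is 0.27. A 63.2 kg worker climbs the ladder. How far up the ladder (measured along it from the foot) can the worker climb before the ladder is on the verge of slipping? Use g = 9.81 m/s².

Choose the foot of the ladder as the axis so the floor normal and friction both act there and drop out.
Ladder weight 9.81×9.81 = 96.24 N acts at 2.68 m along the ladder; its horizontal arm is 2.68·cos65.2° = 1.124 m → τ = 108.2 N·m clockwise.
Worker weight 63.2×9.81 = 620 N at distance d → arm d·cos65.2° → τ = 620·d·0.4195 clockwise.
Wall normal N at the top has arm L sinθ = 4.866 m counterclockwise, so Στ = 0 gives N·4.866 = 108.2 + 260.1·d.
ΣFy = 0 ⇒ N_floor = 716.2 N, so the maximum friction is μ_s·N_floor = 0.27×716.2 = 193.4 N. ΣFx = 0 ⇒ N_wall = f, so at the slipping point N = 193.4 N.
Substituting: 193.4×4.866 = 108.2 + 260.1·d ⇒ d = (941.1 − 108.2) / 260.1 = 3.2 m.

d ≈ 3.2 m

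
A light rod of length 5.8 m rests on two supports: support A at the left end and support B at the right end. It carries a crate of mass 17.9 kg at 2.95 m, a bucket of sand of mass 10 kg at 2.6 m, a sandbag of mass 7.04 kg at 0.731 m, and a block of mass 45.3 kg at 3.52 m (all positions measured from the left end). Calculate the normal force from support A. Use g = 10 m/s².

R_A ≈ 383 N

About support B:
Crate: 17.9 × 10 = 179 N down at 2.95 m → arm 2.85 m, τ = 179 × 2.85 = 510.2 N·m counterclockwise.
Bucket of sand: 10 × 10 = 100 N down at 2.6 m → arm 3.2 m, τ = 100 × 3.2 = 320 N·m counterclockwise.
Sandbag: 7.04 × 10 = 70.4 N down at 0.731 m → arm 5.069 m, τ = 70.4 × 5.069 = 356.9 N·m counterclockwise.
Block: 45.3 × 10 = 453 N down at 3.52 m → arm 2.28 m, τ = 453 × 2.28 = 1033 N·m counterclockwise.
Net load moment about support B = 2220 N·m counterclockwise.
Reaction R at support A is upward at 0 m, arm 5.8 m → moment R × 5.8 clockwise.
Balancing moments: R × 5.8 = 2220, giving R = 383 N.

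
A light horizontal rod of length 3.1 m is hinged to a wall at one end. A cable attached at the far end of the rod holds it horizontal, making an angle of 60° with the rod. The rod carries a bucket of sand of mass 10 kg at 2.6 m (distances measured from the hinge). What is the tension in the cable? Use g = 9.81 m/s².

Choose the hinge as the axis so the unknown hinge reaction has zero arm there.
Bucket of sand: 10 × 9.81 = 98.1 N down at 2.6 m → arm 2.6 m, τ = 98.1 × 2.6 = 255.1 N·m clockwise.
Total clockwise load moment = 255.1 N·m.
The cable tension T acts at 3.1 m; only its component perpendicular to the rod, T sinθ, produces torque. sin 60° = 0.866.
Στ = 0 ⇒ T × 3.1 × 0.866 = 255.1 ⇒ T = 255.1 / 2.685 = 95 N.

T ≈ 95 N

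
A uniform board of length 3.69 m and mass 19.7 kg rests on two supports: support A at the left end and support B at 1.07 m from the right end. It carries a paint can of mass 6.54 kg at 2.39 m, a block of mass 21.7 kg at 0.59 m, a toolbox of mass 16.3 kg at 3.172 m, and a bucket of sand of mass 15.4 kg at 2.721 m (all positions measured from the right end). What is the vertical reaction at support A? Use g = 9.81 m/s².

R_A ≈ 274 N

Taking torques about support B:
Beam weight: 19.7 × 9.81 = 193.3 N down at 1.845 m → arm 0.775 m, τ = 193.3 × 0.775 = 149.8 N·m counterclockwise.
Paint can: 6.54 × 9.81 = 64.16 N down at 2.39 m → arm 1.32 m, τ = 64.16 × 1.32 = 84.69 N·m counterclockwise.
Block: 21.7 × 9.81 = 212.9 N down at 0.59 m → arm 0.48 m, τ = 212.9 × 0.48 = 102.2 N·m clockwise.
Toolbox: 16.3 × 9.81 = 159.9 N down at 3.172 m → arm 2.102 m, τ = 159.9 × 2.102 = 336.1 N·m counterclockwise.
Bucket of sand: 15.4 × 9.81 = 151.1 N down at 2.721 m → arm 1.651 m, τ = 151.1 × 1.651 = 249.5 N·m counterclockwise.
Net load moment about support B = 717.9 N·m counterclockwise.
Reaction R at support A is upward at 3.69 m, arm 2.62 m → moment R × 2.62 clockwise.
Setting net torque to zero: R × 2.62 = 717.9 → R = 274 N.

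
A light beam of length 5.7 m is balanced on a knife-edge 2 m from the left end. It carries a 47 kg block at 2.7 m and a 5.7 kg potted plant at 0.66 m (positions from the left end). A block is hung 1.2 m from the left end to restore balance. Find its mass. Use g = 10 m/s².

m ≈ 31.6 kg

About the knife-edge (at 2 m from the left end):
Block: 47 × 10 = 470 N down at 2.7 m → arm 0.7 m, τ = 470 × 0.7 = 329 N·m clockwise.
Potted plant: 5.7 × 10 = 57 N down at 0.66 m → arm 1.34 m, τ = 57 × 1.34 = 76.38 N·m counterclockwise.
Net moment of known loads = 252.6 N·m clockwise.
An unknown mass m at 1.2 m has arm 0.8 m; its moment is m·g·0.8 counterclockwise.
Balancing moments: m × 10 × 0.8 = 252.6, giving m = 252.6 / (10 × 0.8) = 31.6 kg.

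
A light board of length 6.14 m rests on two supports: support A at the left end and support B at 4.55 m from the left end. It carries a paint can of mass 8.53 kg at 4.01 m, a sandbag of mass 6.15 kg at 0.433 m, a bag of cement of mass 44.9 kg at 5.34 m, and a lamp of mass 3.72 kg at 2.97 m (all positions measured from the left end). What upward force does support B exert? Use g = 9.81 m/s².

About support A:
Paint can: 8.53 × 9.81 = 83.68 N down at 4.01 m → arm 4.01 m, τ = 83.68 × 4.01 = 335.6 N·m clockwise.
Sandbag: 6.15 × 9.81 = 60.33 N down at 0.433 m → arm 0.433 m, τ = 60.33 × 0.433 = 26.12 N·m clockwise.
Bag of cement: 44.9 × 9.81 = 440.5 N down at 5.34 m → arm 5.34 m, τ = 440.5 × 5.34 = 2352 N·m clockwise.
Lamp: 3.72 × 9.81 = 36.49 N down at 2.97 m → arm 2.97 m, τ = 36.49 × 2.97 = 108.4 N·m clockwise.
Net load moment about support A = 2822 N·m clockwise.
Reaction R at support B is upward at 4.55 m, arm 4.55 m → moment R × 4.55 counterclockwise.
Στ = 0 ⇒ R × 4.55 = 2822 ⇒ R = 620 N.

R_B ≈ 620 N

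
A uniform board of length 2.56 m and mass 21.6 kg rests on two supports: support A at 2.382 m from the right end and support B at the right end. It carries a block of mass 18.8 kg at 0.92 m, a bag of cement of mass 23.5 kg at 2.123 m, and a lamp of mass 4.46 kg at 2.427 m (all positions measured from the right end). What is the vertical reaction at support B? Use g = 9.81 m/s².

Take moments about support A.
Beam weight: 21.6 × 9.81 = 211.9 N down at 1.28 m → arm 1.102 m, τ = 211.9 × 1.102 = 233.5 N·m clockwise.
Block: 18.8 × 9.81 = 184.4 N down at 0.92 m → arm 1.462 m, τ = 184.4 × 1.462 = 269.6 N·m clockwise.
Bag of cement: 23.5 × 9.81 = 230.5 N down at 2.123 m → arm 0.259 m, τ = 230.5 × 0.259 = 59.7 N·m clockwise.
Lamp: 4.46 × 9.81 = 43.75 N down at 2.427 m → arm 0.045 m, τ = 43.75 × 0.045 = 1.969 N·m counterclockwise.
Net load moment about support A = 560.8 N·m clockwise.
Reaction R at support B is upward at 0 m, arm 2.382 m → moment R × 2.382 counterclockwise.
Στ = 0 ⇒ R × 2.382 = 560.8 ⇒ R = 235 N.

R_B ≈ 235 N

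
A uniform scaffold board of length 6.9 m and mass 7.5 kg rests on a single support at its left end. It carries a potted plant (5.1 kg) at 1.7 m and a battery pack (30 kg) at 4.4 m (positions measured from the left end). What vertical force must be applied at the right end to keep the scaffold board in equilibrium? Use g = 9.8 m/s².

F ≈ 237 N

Taking torques about the left end:
Beam weight: 7.5 × 9.8 = 73.5 N down at 3.45 m → arm 3.45 m, τ = 73.5 × 3.45 = 253.6 N·m clockwise.
Potted plant: 5.1 × 9.8 = 49.98 N down at 1.7 m → arm 1.7 m, τ = 49.98 × 1.7 = 84.97 N·m clockwise.
Battery pack: 30 × 9.8 = 294 N down at 4.4 m → arm 4.4 m, τ = 294 × 4.4 = 1294 N·m clockwise.
Net moment of the loads = 1633 N·m clockwise.
The upward force F acts at the right end, arm 6.9 m, giving F × 6.9 counterclockwise.
Balancing moments: F × 6.9 = 1633, giving F = 1633 / 6.9 = 237 N.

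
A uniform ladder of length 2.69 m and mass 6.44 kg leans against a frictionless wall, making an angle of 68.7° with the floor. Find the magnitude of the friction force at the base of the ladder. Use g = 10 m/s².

f ≈ 12.6 N

About the foot of the ladder:
Ladder weight 6.44×10 = 64.4 N acts at 1.345 m along the ladder; its horizontal arm is 1.345·cos68.7° = 0.4886 m → τ = 31.47 N·m clockwise.
Wall normal N acts horizontally at the top; its moment arm is the height L sinθ = 2.69·sin68.7° = 2.506 m, counterclockwise.
Balancing moments: N × 2.506 = 31.47, giving N = 12.6 N.
ΣFx = 0: friction at the foot balances the wall's push, so f = N_wall = 12.6 N.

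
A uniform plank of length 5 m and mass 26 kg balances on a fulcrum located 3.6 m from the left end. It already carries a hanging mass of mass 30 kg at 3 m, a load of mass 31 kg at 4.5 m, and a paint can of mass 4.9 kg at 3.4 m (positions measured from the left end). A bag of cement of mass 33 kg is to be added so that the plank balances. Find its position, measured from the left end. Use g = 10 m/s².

x ≈ 4.2 m from the left end

Sum moments about the fulcrum (at 3.6 m from the left end) (the support reaction has zero arm there).
Beam weight: 26 × 10 = 260 N down at 2.5 m → arm 1.1 m, τ = 260 × 1.1 = 286 N·m counterclockwise.
Hanging mass: 30 × 10 = 300 N down at 3 m → arm 0.6 m, τ = 300 × 0.6 = 180 N·m counterclockwise.
Load: 31 × 10 = 310 N down at 4.5 m → arm 0.9 m, τ = 310 × 0.9 = 279 N·m clockwise.
Paint can: 4.9 × 10 = 49 N down at 3.4 m → arm 0.2 m, τ = 49 × 0.2 = 9.8 N·m counterclockwise.
Net moment of existing loads = 196.8 N·m counterclockwise.
The bag of cement weighs 33 × 10 = 330 N and must supply an equal clockwise moment, so its lever arm about the fulcrum is 196.8 / 330 = 0.596 m.
That puts it at 3.6 + 0.596 = 4.2 m from the left end.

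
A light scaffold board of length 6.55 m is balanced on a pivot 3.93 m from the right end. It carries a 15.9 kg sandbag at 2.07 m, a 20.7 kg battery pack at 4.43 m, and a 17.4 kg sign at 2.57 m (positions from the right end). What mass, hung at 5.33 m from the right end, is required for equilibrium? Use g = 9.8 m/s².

Sum moments about the pivot (at 3.93 m from the right end) (the support reaction has zero arm there).
Sandbag: 15.9 × 9.8 = 155.8 N down at 2.07 m → arm 1.86 m, τ = 155.8 × 1.86 = 289.8 N·m clockwise.
Battery pack: 20.7 × 9.8 = 202.9 N down at 4.43 m → arm 0.5 m, τ = 202.9 × 0.5 = 101.5 N·m counterclockwise.
Sign: 17.4 × 9.8 = 170.5 N down at 2.57 m → arm 1.36 m, τ = 170.5 × 1.36 = 231.9 N·m clockwise.
Net moment of known loads = 420.2 N·m clockwise.
An unknown mass m at 5.33 m has arm 1.4 m; its moment is m·g·1.4 counterclockwise.
Στ = 0 ⇒ m × 9.8 × 1.4 = 420.2 ⇒ m = 420.2 / (9.8 × 1.4) = 30.6 kg.

m ≈ 30.6 kg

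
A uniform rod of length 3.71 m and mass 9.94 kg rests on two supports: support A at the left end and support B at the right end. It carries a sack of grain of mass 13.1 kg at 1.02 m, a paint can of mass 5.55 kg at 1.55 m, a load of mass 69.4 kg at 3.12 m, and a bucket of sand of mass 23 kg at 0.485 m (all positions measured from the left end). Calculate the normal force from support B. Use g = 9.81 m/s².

R_B ≈ 709 N

Sum moments about support A (its reaction then has zero moment arm).
Beam weight: 9.94 × 9.81 = 97.51 N down at 1.855 m → arm 1.855 m, τ = 97.51 × 1.855 = 180.9 N·m clockwise.
Sack of grain: 13.1 × 9.81 = 128.5 N down at 1.02 m → arm 1.02 m, τ = 128.5 × 1.02 = 131.1 N·m clockwise.
Paint can: 5.55 × 9.81 = 54.45 N down at 1.55 m → arm 1.55 m, τ = 54.45 × 1.55 = 84.4 N·m clockwise.
Load: 69.4 × 9.81 = 680.8 N down at 3.12 m → arm 3.12 m, τ = 680.8 × 3.12 = 2124 N·m clockwise.
Bucket of sand: 23 × 9.81 = 225.6 N down at 0.485 m → arm 0.485 m, τ = 225.6 × 0.485 = 109.4 N·m clockwise.
Net load moment about support A = 2630 N·m clockwise.
Reaction R at support B is upward at 3.71 m, arm 3.71 m → moment R × 3.71 counterclockwise.
Balancing moments: R × 3.71 = 2630, giving R = 709 N.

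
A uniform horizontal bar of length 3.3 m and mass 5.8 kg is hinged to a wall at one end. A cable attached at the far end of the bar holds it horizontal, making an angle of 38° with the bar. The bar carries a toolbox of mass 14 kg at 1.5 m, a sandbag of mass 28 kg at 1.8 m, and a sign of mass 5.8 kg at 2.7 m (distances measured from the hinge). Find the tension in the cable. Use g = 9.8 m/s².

T ≈ 466 N

Choose the hinge as the axis so the unknown hinge reaction has zero arm there.
Beam weight: 5.8 × 9.8 = 56.84 N down at 1.65 m → arm 1.65 m, τ = 56.84 × 1.65 = 93.79 N·m clockwise.
Toolbox: 14 × 9.8 = 137.2 N down at 1.5 m → arm 1.5 m, τ = 137.2 × 1.5 = 205.8 N·m clockwise.
Sandbag: 28 × 9.8 = 274.4 N down at 1.8 m → arm 1.8 m, τ = 274.4 × 1.8 = 493.9 N·m clockwise.
Sign: 5.8 × 9.8 = 56.84 N down at 2.7 m → arm 2.7 m, τ = 56.84 × 2.7 = 153.5 N·m clockwise.
Total clockwise load moment = 947 N·m.
The cable tension T acts at 3.3 m; only its component perpendicular to the bar, T sinθ, produces torque. sin 38° = 0.6157.
Στ = 0 ⇒ T × 3.3 × 0.6157 = 947 ⇒ T = 947 / 2.032 = 466 N.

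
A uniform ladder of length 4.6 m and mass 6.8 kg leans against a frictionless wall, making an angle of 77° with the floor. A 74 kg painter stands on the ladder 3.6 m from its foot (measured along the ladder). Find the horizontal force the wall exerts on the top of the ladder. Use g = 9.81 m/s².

N_wall ≈ 139 N

About the foot of the ladder:
Ladder weight 6.8×9.81 = 66.71 N acts at 2.3 m along the ladder; its horizontal arm is 2.3·cos77° = 0.5174 m → τ = 34.52 N·m clockwise.
Painter: 74×9.81 = 725.9 N at 3.6 m → arm 0.8098 m → τ = 587.8 N·m clockwise.
Wall normal N acts horizontally at the top; its moment arm is the height L sinθ = 4.6·sin77° = 4.482 m, counterclockwise.
For rotational equilibrium, N × 4.482 = 622.3, so N = 139 N.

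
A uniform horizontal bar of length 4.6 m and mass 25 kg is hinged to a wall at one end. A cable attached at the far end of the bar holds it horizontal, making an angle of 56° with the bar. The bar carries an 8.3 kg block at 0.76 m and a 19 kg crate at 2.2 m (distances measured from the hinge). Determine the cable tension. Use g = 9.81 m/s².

T ≈ 272 N

Take moments about the hinge.
Beam weight: 25 × 9.81 = 245.2 N down at 2.3 m → arm 2.3 m, τ = 245.2 × 2.3 = 564 N·m clockwise.
Block: 8.3 × 9.81 = 81.42 N down at 0.76 m → arm 0.76 m, τ = 81.42 × 0.76 = 61.88 N·m clockwise.
Crate: 19 × 9.81 = 186.4 N down at 2.2 m → arm 2.2 m, τ = 186.4 × 2.2 = 410.1 N·m clockwise.
Total clockwise load moment = 1036 N·m.
The cable tension T acts at 4.6 m; only its component perpendicular to the bar, T sinθ, produces torque. sin 56° = 0.829.
Balancing moments: T × 4.6 × 0.829 = 1036, giving T = 1036 / 3.813 = 272 N.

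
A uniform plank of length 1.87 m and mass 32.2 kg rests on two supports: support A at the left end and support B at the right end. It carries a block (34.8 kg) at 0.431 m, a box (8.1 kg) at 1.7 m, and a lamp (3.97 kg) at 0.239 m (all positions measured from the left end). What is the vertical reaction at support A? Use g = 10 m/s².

Taking torques about support B:
Beam weight: 32.2 × 10 = 322 N down at 0.935 m → arm 0.935 m, τ = 322 × 0.935 = 301.1 N·m counterclockwise.
Block: 34.8 × 10 = 348 N down at 0.431 m → arm 1.439 m, τ = 348 × 1.439 = 500.8 N·m counterclockwise.
Box: 8.1 × 10 = 81 N down at 1.7 m → arm 0.17 m, τ = 81 × 0.17 = 13.77 N·m counterclockwise.
Lamp: 3.97 × 10 = 39.7 N down at 0.239 m → arm 1.631 m, τ = 39.7 × 1.631 = 64.75 N·m counterclockwise.
Net load moment about support B = 880.4 N·m counterclockwise.
Reaction R at support A is upward at 0 m, arm 1.87 m → moment R × 1.87 clockwise.
Στ = 0 ⇒ R × 1.87 = 880.4 ⇒ R = 471 N.

R_A ≈ 471 N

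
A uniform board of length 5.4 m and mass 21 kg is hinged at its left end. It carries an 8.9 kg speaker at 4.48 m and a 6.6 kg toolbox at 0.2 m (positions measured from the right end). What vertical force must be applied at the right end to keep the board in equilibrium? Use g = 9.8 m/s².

F ≈ 180 N

Sum moments about the left end (the unknown pivot reaction has zero arm there).
Beam weight: 21 × 9.8 = 205.8 N down at 2.7 m → arm 2.7 m, τ = 205.8 × 2.7 = 555.7 N·m clockwise.
Speaker: 8.9 × 9.8 = 87.22 N down at 4.48 m → arm 0.92 m, τ = 87.22 × 0.92 = 80.24 N·m clockwise.
Toolbox: 6.6 × 9.8 = 64.68 N down at 0.2 m → arm 5.2 m, τ = 64.68 × 5.2 = 336.3 N·m clockwise.
Net moment of the loads = 972.2 N·m clockwise.
The upward force F acts at the right end, arm 5.4 m, giving F × 5.4 counterclockwise.
Στ = 0 ⇒ F × 5.4 = 972.2 ⇒ F = 972.2 / 5.4 = 180 N.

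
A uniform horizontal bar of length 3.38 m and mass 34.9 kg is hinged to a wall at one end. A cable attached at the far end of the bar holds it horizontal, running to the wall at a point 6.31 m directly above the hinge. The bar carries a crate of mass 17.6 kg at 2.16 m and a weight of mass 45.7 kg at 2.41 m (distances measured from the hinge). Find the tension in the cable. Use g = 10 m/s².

T ≈ 695 N

Taking torques about the hinge:
Beam weight: 34.9 × 10 = 349 N down at 1.69 m → arm 1.69 m, τ = 349 × 1.69 = 589.8 N·m clockwise.
Crate: 17.6 × 10 = 176 N down at 2.16 m → arm 2.16 m, τ = 176 × 2.16 = 380.2 N·m clockwise.
Weight: 45.7 × 10 = 457 N down at 2.41 m → arm 2.41 m, τ = 457 × 2.41 = 1101 N·m clockwise.
Total clockwise load moment = 2071 N·m.
The cable tension T acts at 3.38 m; only its component perpendicular to the bar, T sinθ, produces torque. sinθ = h/√(h²+d²) = 6.31/√(6.31²+3.38²) = 0.8815.
Setting net torque to zero: T × 3.38 × 0.8815 = 2071 → T = 2071 / 2.979 = 695 N.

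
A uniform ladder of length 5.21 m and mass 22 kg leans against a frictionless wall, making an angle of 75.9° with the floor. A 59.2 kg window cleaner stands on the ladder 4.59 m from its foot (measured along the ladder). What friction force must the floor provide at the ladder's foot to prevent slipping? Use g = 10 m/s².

f ≈ 159 N

Take moments about the foot of the ladder.
Ladder weight 22×10 = 220 N acts at 2.605 m along the ladder; its horizontal arm is 2.605·cos75.9° = 0.6346 m → τ = 139.6 N·m clockwise.
Window cleaner: 59.2×10 = 592 N at 4.59 m → arm 1.118 m → τ = 661.9 N·m clockwise.
Wall normal N acts horizontally at the top; its moment arm is the height L sinθ = 5.21·sin75.9° = 5.053 m, counterclockwise.
Στ = 0 ⇒ N × 5.053 = 801.5 ⇒ N = 159 N.
ΣFx = 0: friction at the foot balances the wall's push, so f = N_wall = 159 N.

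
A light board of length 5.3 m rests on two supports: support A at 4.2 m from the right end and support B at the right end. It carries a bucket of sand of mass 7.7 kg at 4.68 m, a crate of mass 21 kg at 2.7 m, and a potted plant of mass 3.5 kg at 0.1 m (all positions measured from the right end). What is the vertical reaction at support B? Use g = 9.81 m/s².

Choose support A as the axis so its reaction then has zero moment arm.
Bucket of sand: 7.7 × 9.81 = 75.54 N down at 4.68 m → arm 0.48 m, τ = 75.54 × 0.48 = 36.26 N·m counterclockwise.
Crate: 21 × 9.81 = 206 N down at 2.7 m → arm 1.5 m, τ = 206 × 1.5 = 309 N·m clockwise.
Potted plant: 3.5 × 9.81 = 34.34 N down at 0.1 m → arm 4.1 m, τ = 34.34 × 4.1 = 140.8 N·m clockwise.
Net load moment about support A = 413.5 N·m clockwise.
Reaction R at support B is upward at 0 m, arm 4.2 m → moment R × 4.2 counterclockwise.
Setting net torque to zero: R × 4.2 = 413.5 → R = 98.5 N.

R_B ≈ 98.5 N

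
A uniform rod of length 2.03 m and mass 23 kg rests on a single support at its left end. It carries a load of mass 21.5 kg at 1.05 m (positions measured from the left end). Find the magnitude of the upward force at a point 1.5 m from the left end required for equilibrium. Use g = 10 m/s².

Choose the left end as the axis so the unknown pivot reaction has zero arm there.
Beam weight: 23 × 10 = 230 N down at 1.015 m → arm 1.015 m, τ = 230 × 1.015 = 233.4 N·m clockwise.
Load: 21.5 × 10 = 215 N down at 1.05 m → arm 1.05 m, τ = 215 × 1.05 = 225.8 N·m clockwise.
Net moment of the loads = 459.2 N·m clockwise.
The upward force F acts at a point 1.5 m from the left end, arm 1.5 m, giving F × 1.5 counterclockwise.
For rotational equilibrium, F × 1.5 = 459.2, so F = 459.2 / 1.5 = 306 N.

F ≈ 306 N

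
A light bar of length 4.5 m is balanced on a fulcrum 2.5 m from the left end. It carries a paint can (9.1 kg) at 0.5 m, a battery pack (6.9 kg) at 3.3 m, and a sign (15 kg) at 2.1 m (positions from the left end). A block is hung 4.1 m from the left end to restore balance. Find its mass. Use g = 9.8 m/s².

m ≈ 11.7 kg

Taking torques about the fulcrum (at 2.5 m from the left end):
Paint can: 9.1 × 9.8 = 89.18 N down at 0.5 m → arm 2 m, τ = 89.18 × 2 = 178.4 N·m counterclockwise.
Battery pack: 6.9 × 9.8 = 67.62 N down at 3.3 m → arm 0.8 m, τ = 67.62 × 0.8 = 54.1 N·m clockwise.
Sign: 15 × 9.8 = 147 N down at 2.1 m → arm 0.4 m, τ = 147 × 0.4 = 58.8 N·m counterclockwise.
Net moment of known loads = 183.1 N·m counterclockwise.
An unknown mass m at 4.1 m has arm 1.6 m; its moment is m·g·1.6 clockwise.
For rotational equilibrium, m × 9.8 × 1.6 = 183.1, so m = 183.1 / (9.8 × 1.6) = 11.7 kg.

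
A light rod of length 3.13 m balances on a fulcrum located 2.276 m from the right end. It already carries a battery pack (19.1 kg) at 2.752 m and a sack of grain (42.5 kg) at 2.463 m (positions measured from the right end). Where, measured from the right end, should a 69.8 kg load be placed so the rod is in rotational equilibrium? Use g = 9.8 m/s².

Sum moments about the fulcrum (at 2.276 m from the right end) (the support reaction has zero arm there).
Battery pack: 19.1 × 9.8 = 187.2 N down at 2.752 m → arm 0.476 m, τ = 187.2 × 0.476 = 89.11 N·m counterclockwise.
Sack of grain: 42.5 × 9.8 = 416.5 N down at 2.463 m → arm 0.187 m, τ = 416.5 × 0.187 = 77.89 N·m counterclockwise.
Net moment of existing loads = 167 N·m counterclockwise.
The load weighs 69.8 × 9.8 = 684 N and must supply an equal clockwise moment, so its lever arm about the fulcrum is 167 / 684 = 0.244 m.
That puts it at 2.276 − 0.244 = 2.03 m from the right end.

x ≈ 2.03 m from the right end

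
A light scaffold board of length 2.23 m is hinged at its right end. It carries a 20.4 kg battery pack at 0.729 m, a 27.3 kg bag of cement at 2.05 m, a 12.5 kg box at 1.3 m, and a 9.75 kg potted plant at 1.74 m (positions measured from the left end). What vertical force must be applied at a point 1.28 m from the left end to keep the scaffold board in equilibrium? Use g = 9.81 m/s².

Take moments about the right end.
Battery pack: 20.4 × 9.81 = 200.1 N down at 0.729 m → arm 1.501 m, τ = 200.1 × 1.501 = 300.4 N·m counterclockwise.
Bag of cement: 27.3 × 9.81 = 267.8 N down at 2.05 m → arm 0.18 m, τ = 267.8 × 0.18 = 48.2 N·m counterclockwise.
Box: 12.5 × 9.81 = 122.6 N down at 1.3 m → arm 0.93 m, τ = 122.6 × 0.93 = 114 N·m counterclockwise.
Potted plant: 9.75 × 9.81 = 95.65 N down at 1.74 m → arm 0.49 m, τ = 95.65 × 0.49 = 46.87 N·m counterclockwise.
Net moment of the loads = 509.5 N·m counterclockwise.
The upward force F acts at a point 1.28 m from the left end, arm 0.95 m, giving F × 0.95 clockwise.
Στ = 0 ⇒ F × 0.95 = 509.5 ⇒ F = 509.5 / 0.95 = 536 N.

F ≈ 536 N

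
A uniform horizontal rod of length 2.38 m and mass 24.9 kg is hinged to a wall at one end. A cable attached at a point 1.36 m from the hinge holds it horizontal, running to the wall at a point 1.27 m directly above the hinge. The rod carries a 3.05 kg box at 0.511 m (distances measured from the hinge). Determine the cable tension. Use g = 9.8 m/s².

Take moments about the hinge.
Beam weight: 24.9 × 9.8 = 244 N down at 1.19 m → arm 1.19 m, τ = 244 × 1.19 = 290.4 N·m clockwise.
Box: 3.05 × 9.8 = 29.89 N down at 0.511 m → arm 0.511 m, τ = 29.89 × 0.511 = 15.27 N·m clockwise.
Total clockwise load moment = 305.7 N·m.
The cable tension T acts at 1.36 m; only its component perpendicular to the rod, T sinθ, produces torque. sinθ = h/√(h²+d²) = 1.27/√(1.27²+1.36²) = 0.6825.
For rotational equilibrium, T × 1.36 × 0.6825 = 305.7, so T = 305.7 / 0.9282 = 329 N.

T ≈ 329 N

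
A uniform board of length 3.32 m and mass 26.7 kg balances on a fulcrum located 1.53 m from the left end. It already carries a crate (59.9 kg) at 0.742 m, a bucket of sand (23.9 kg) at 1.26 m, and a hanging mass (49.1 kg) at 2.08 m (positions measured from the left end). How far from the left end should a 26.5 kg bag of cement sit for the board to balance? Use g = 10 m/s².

x ≈ 2.4 m from the left end

Take moments about the fulcrum (at 1.53 m from the left end).
Beam weight: 26.7 × 10 = 267 N down at 1.66 m → arm 0.13 m, τ = 267 × 0.13 = 34.71 N·m clockwise.
Crate: 59.9 × 10 = 599 N down at 0.742 m → arm 0.788 m, τ = 599 × 0.788 = 472 N·m counterclockwise.
Bucket of sand: 23.9 × 10 = 239 N down at 1.26 m → arm 0.27 m, τ = 239 × 0.27 = 64.53 N·m counterclockwise.
Hanging mass: 49.1 × 10 = 491 N down at 2.08 m → arm 0.55 m, τ = 491 × 0.55 = 270.1 N·m clockwise.
Net moment of existing loads = 231.7 N·m counterclockwise.
The bag of cement weighs 26.5 × 10 = 265 N and must supply an equal clockwise moment, so its lever arm about the fulcrum is 231.7 / 265 = 0.874 m.
That puts it at 1.53 + 0.874 = 2.4 m from the left end.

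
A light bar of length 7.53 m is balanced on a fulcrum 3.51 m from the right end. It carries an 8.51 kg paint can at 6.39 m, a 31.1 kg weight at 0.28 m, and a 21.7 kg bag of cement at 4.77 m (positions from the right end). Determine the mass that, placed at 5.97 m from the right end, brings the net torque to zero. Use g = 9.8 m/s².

Sum moments about the fulcrum (at 3.51 m from the right end) (the support reaction has zero arm there).
Paint can: 8.51 × 9.8 = 83.4 N down at 6.39 m → arm 2.88 m, τ = 83.4 × 2.88 = 240.2 N·m counterclockwise.
Weight: 31.1 × 9.8 = 304.8 N down at 0.28 m → arm 3.23 m, τ = 304.8 × 3.23 = 984.5 N·m clockwise.
Bag of cement: 21.7 × 9.8 = 212.7 N down at 4.77 m → arm 1.26 m, τ = 212.7 × 1.26 = 268 N·m counterclockwise.
Net moment of known loads = 476.3 N·m clockwise.
An unknown mass m at 5.97 m has arm 2.46 m; its moment is m·g·2.46 counterclockwise.
Setting net torque to zero: m × 9.8 × 2.46 = 476.3 → m = 476.3 / (9.8 × 2.46) = 19.8 kg.

m ≈ 19.8 kg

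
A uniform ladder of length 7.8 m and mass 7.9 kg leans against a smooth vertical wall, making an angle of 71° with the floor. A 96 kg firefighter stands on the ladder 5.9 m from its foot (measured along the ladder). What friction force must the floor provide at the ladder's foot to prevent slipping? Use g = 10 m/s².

f ≈ 264 N

Taking torques about the foot of the ladder:
Ladder weight 7.9×10 = 79 N acts at 3.9 m along the ladder; its horizontal arm is 3.9·cos71° = 1.27 m → τ = 100.3 N·m clockwise.
Firefighter: 96×10 = 960 N at 5.9 m → arm 1.921 m → τ = 1844 N·m clockwise.
Wall normal N acts horizontally at the top; its moment arm is the height L sinθ = 7.8·sin71° = 7.375 m, counterclockwise.
For rotational equilibrium, N × 7.375 = 1944, so N = 264 N.
ΣFx = 0: friction at the foot balances the wall's push, so f = N_wall = 264 N.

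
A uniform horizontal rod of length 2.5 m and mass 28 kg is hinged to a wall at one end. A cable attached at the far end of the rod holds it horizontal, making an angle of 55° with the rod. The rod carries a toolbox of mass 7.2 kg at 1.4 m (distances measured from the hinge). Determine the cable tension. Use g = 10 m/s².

About the hinge:
Beam weight: 28 × 10 = 280 N down at 1.25 m → arm 1.25 m, τ = 280 × 1.25 = 350 N·m clockwise.
Toolbox: 7.2 × 10 = 72 N down at 1.4 m → arm 1.4 m, τ = 72 × 1.4 = 100.8 N·m clockwise.
Total clockwise load moment = 450.8 N·m.
The cable tension T acts at 2.5 m; only its component perpendicular to the rod, T sinθ, produces torque. sin 55° = 0.8192.
For rotational equilibrium, T × 2.5 × 0.8192 = 450.8, so T = 450.8 / 2.048 = 220 N.

T ≈ 220 N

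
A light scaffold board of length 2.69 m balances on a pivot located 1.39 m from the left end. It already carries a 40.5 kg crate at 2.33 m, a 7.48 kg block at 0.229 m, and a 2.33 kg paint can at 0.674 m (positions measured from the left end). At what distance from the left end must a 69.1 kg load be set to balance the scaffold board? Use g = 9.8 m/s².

Choose the pivot (at 1.39 m from the left end) as the axis so the support reaction has zero arm there.
Crate: 40.5 × 9.8 = 396.9 N down at 2.33 m → arm 0.94 m, τ = 396.9 × 0.94 = 373.1 N·m clockwise.
Block: 7.48 × 9.8 = 73.3 N down at 0.229 m → arm 1.161 m, τ = 73.3 × 1.161 = 85.1 N·m counterclockwise.
Paint can: 2.33 × 9.8 = 22.83 N down at 0.674 m → arm 0.716 m, τ = 22.83 × 0.716 = 16.35 N·m counterclockwise.
Net moment of existing loads = 271.6 N·m clockwise.
The load weighs 69.1 × 9.8 = 677.2 N and must supply an equal counterclockwise moment, so its lever arm about the pivot is 271.6 / 677.2 = 0.401 m.
That puts it at 1.39 − 0.401 = 0.989 m from the left end.

x ≈ 0.989 m from the left end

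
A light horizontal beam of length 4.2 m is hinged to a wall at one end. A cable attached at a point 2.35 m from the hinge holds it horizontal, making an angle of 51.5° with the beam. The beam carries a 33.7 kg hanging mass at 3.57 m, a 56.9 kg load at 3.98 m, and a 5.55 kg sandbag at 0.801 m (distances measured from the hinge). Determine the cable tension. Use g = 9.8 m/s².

T ≈ 1870 N

Sum moments about the hinge (the unknown hinge reaction has zero arm there).
Hanging mass: 33.7 × 9.8 = 330.3 N down at 3.57 m → arm 3.57 m, τ = 330.3 × 3.57 = 1179 N·m clockwise.
Load: 56.9 × 9.8 = 557.6 N down at 3.98 m → arm 3.98 m, τ = 557.6 × 3.98 = 2219 N·m clockwise.
Sandbag: 5.55 × 9.8 = 54.39 N down at 0.801 m → arm 0.801 m, τ = 54.39 × 0.801 = 43.57 N·m clockwise.
Total clockwise load moment = 3442 N·m.
The cable tension T acts at 2.35 m; only its component perpendicular to the beam, T sinθ, produces torque. sin 51.5° = 0.7826.
Στ = 0 ⇒ T × 2.35 × 0.7826 = 3442 ⇒ T = 3442 / 1.839 = 1870 N.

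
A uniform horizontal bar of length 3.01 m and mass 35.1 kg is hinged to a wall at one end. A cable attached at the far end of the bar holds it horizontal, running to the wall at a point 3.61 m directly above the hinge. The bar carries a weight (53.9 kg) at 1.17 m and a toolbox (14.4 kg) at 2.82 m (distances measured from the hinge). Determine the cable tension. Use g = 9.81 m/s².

About the hinge:
Beam weight: 35.1 × 9.81 = 344.3 N down at 1.505 m → arm 1.505 m, τ = 344.3 × 1.505 = 518.2 N·m clockwise.
Weight: 53.9 × 9.81 = 528.8 N down at 1.17 m → arm 1.17 m, τ = 528.8 × 1.17 = 618.7 N·m clockwise.
Toolbox: 14.4 × 9.81 = 141.3 N down at 2.82 m → arm 2.82 m, τ = 141.3 × 2.82 = 398.5 N·m clockwise.
Total clockwise load moment = 1535 N·m.
The cable tension T acts at 3.01 m; only its component perpendicular to the bar, T sinθ, produces torque. sinθ = h/√(h²+d²) = 3.61/√(3.61²+3.01²) = 0.768.
Setting net torque to zero: T × 3.01 × 0.768 = 1535 → T = 1535 / 2.312 = 664 N.

T ≈ 664 N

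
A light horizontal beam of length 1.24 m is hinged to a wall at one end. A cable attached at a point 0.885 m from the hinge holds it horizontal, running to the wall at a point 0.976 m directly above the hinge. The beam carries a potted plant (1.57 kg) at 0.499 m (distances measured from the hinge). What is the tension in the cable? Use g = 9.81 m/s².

Sum moments about the hinge (the unknown hinge reaction has zero arm there).
Potted plant: 1.57 × 9.81 = 15.4 N down at 0.499 m → arm 0.499 m, τ = 15.4 × 0.499 = 7.685 N·m clockwise.
Total clockwise load moment = 7.685 N·m.
The cable tension T acts at 0.885 m; only its component perpendicular to the beam, T sinθ, produces torque. sinθ = h/√(h²+d²) = 0.976/√(0.976²+0.885²) = 0.7408.
Balancing moments: T × 0.885 × 0.7408 = 7.685, giving T = 7.685 / 0.6556 = 11.7 N.

T ≈ 11.7 N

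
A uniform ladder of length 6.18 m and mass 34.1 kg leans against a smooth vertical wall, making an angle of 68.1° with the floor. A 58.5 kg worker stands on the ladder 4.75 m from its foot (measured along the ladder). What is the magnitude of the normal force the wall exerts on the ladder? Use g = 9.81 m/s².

Taking torques about the foot of the ladder:
Ladder weight 34.1×9.81 = 334.5 N acts at 3.09 m along the ladder; its horizontal arm is 3.09·cos68.1° = 1.153 m → τ = 385.7 N·m clockwise.
Worker: 58.5×9.81 = 573.9 N at 4.75 m → arm 1.772 m → τ = 1017 N·m clockwise.
Wall normal N acts horizontally at the top; its moment arm is the height L sinθ = 6.18·sin68.1° = 5.734 m, counterclockwise.
For rotational equilibrium, N × 5.734 = 1403, so N = 245 N.

N_wall ≈ 245 N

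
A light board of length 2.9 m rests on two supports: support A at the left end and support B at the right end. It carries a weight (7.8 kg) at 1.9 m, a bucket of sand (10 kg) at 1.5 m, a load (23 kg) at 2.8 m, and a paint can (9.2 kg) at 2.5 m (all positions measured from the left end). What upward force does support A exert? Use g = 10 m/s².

R_A ≈ 95.8 N

About support B:
Weight: 7.8 × 10 = 78 N down at 1.9 m → arm 1 m, τ = 78 × 1 = 78 N·m counterclockwise.
Bucket of sand: 10 × 10 = 100 N down at 1.5 m → arm 1.4 m, τ = 100 × 1.4 = 140 N·m counterclockwise.
Load: 23 × 10 = 230 N down at 2.8 m → arm 0.1 m, τ = 230 × 0.1 = 23 N·m counterclockwise.
Paint can: 9.2 × 10 = 92 N down at 2.5 m → arm 0.4 m, τ = 92 × 0.4 = 36.8 N·m counterclockwise.
Net load moment about support B = 277.8 N·m counterclockwise.
Reaction R at support A is upward at 0 m, arm 2.9 m → moment R × 2.9 clockwise.
Setting net torque to zero: R × 2.9 = 277.8 → R = 95.8 N.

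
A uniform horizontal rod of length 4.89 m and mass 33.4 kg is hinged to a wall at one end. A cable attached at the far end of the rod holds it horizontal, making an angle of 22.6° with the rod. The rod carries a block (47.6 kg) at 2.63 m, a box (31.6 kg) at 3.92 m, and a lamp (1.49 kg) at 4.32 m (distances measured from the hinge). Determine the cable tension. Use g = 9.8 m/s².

T ≈ 1760 N

About the hinge:
Beam weight: 33.4 × 9.8 = 327.3 N down at 2.445 m → arm 2.445 m, τ = 327.3 × 2.445 = 800.2 N·m clockwise.
Block: 47.6 × 9.8 = 466.5 N down at 2.63 m → arm 2.63 m, τ = 466.5 × 2.63 = 1227 N·m clockwise.
Box: 31.6 × 9.8 = 309.7 N down at 3.92 m → arm 3.92 m, τ = 309.7 × 3.92 = 1214 N·m clockwise.
Lamp: 1.49 × 9.8 = 14.6 N down at 4.32 m → arm 4.32 m, τ = 14.6 × 4.32 = 63.07 N·m clockwise.
Total clockwise load moment = 3304 N·m.
The cable tension T acts at 4.89 m; only its component perpendicular to the rod, T sinθ, produces torque. sin 22.6° = 0.3843.
For rotational equilibrium, T × 4.89 × 0.3843 = 3304, so T = 3304 / 1.879 = 1760 N.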